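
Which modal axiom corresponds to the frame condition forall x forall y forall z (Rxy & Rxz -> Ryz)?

◇q → □◇q

This is the Euclidean property; the standard corresponding axiom is 5: ◇q → □◇q.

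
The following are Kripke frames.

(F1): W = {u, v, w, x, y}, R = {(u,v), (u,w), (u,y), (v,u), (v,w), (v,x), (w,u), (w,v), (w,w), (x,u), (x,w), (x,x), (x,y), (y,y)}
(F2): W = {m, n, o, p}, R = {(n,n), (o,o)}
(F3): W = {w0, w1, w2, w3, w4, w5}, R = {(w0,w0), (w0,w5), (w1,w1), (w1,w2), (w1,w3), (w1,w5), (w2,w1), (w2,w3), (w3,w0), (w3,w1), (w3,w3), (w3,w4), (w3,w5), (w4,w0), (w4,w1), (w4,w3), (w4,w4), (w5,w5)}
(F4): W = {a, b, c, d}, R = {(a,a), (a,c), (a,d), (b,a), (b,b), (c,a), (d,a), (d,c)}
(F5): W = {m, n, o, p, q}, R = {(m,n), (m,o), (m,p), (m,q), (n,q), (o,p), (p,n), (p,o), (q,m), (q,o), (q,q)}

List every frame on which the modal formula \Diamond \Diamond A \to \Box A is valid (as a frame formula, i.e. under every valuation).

(F2)

Frame correspondent (Sahlqvist): \forall x \forall y \forall z ((x R^2 y \wedge xRz) \to \exists w (y = w \wedge z = w)) — i.e. a generalized confluence (Geach) condition.
(F1): fails — uR²u, uRv but u ≠ v.
(F2): holds.
(F3): fails — w0R²w0, w0Rw5 but w0 ≠ w5.
(F4): fails — aR²a, aRc but a ≠ c.
(F5): fails — mR²m, mRn but m ≠ n.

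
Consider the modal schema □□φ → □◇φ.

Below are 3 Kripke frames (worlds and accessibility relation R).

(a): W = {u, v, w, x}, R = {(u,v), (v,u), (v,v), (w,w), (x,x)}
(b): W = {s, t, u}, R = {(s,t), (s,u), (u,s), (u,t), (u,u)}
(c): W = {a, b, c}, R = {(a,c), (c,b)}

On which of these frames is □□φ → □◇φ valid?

(a)

The schema corresponds to a generalized confluence (Geach) condition: ∀x ∀z (xRz → ∃w (xR²w ∧ zRw)).
(a): holds.
(b): fails — sRt but no w with sR²w and tRw.
(c): fails — cRb but no w with cR²w and bRw.
Valid on: (a).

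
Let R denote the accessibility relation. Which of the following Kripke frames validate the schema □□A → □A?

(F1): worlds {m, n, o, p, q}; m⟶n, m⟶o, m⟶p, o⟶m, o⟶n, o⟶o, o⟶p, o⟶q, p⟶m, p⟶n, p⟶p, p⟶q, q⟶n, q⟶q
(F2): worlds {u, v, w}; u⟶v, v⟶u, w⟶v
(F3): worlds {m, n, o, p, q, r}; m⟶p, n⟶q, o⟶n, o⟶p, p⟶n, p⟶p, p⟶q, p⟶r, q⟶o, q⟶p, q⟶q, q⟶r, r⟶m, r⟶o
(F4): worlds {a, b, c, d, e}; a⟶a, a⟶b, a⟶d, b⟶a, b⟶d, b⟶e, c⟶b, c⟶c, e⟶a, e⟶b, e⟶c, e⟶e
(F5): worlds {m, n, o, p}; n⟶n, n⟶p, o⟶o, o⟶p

This is the axiom for density; its first-order frame correspondent is ∀x ∀y (Rxy → ∃z (Rxz ∧ Rzy)).
(F1): holds.
(F2): fails — Ruv but no z with Ruz and Rzv.
(F3): fails — Rrm but no z with Rrz and Rzm.
(F4): holds.
(F5): holds.

(F1), (F4), (F5)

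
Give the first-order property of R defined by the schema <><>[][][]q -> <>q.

forall x forall y (x R^2 y -> exists w (y R^3 w & xRw))

This is a Sahlqvist (Geach-type) schema ◇^2□^3q → □^0◇^1q.
Minimal-valuation argument: fix x; take any y with xR^2y and any z with xR^0z. Set V(q) to the set of worlds R-reachable from y in exactly 3 steps. Then □^3q holds at y, so the antecedent holds at x; validity forces ◇^1q at z, giving a w with zR^1w and yR^3w.
First-order correspondent: forall x forall y (x R^2 y -> exists w (y R^3 w & xRw)).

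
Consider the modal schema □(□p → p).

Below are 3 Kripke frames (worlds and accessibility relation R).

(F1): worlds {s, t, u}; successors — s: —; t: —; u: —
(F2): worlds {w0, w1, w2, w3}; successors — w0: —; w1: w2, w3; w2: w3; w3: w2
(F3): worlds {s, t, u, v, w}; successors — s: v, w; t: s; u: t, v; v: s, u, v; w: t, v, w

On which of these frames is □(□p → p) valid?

This is the axiom for shift-reflexivity; its first-order frame correspondent is ∀x ∀y (Rxy → Ryy).
(F1): condition met.
(F2): fails — Rw1w2 but not Rw2w2.
(F3): fails — Rwt but not Rtt.

(F1)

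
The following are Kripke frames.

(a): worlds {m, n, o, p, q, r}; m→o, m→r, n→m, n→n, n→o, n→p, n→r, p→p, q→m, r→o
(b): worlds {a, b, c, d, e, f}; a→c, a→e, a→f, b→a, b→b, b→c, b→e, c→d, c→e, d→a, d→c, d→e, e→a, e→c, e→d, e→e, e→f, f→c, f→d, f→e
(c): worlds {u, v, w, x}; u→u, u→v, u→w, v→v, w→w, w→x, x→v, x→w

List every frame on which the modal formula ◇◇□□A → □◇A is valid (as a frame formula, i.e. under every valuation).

Frame correspondent (Sahlqvist): ∀x ∀y ∀z ((xR²y ∧ xRz) → ∃w (yR²w ∧ zRw)) — i.e. a generalized confluence (Geach) condition.
(a): fails — mR²o, mRo but no w with oR²w and oRw.
(b): condition met.
(c): fails — uR²v, uRw but no t with vR²t and wRt.

(b)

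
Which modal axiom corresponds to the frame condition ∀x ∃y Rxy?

□r → ◇r

This is seriality; the standard corresponding axiom is D: □r → ◇r.
Suppose □r→◇r is valid. At any x set V(r)=W. Then □r at x, so ◇r at x, so x has a successor.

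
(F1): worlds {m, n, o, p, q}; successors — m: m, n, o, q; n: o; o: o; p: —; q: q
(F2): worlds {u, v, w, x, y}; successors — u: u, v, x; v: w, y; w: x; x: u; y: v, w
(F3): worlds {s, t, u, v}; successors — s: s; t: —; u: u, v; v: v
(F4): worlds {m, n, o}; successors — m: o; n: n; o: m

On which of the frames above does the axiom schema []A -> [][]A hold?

(F1), (F3)

The schema corresponds to transitivity: forall x forall y forall z (Rxy & Ryz -> Rxz).
(F1): ✓.
(F2): fails — Ruv and Rvw but not Ruw.
(F3): ✓.
(F4): fails — Rom and Rmo but not Roo.
Valid on: (F1), (F3).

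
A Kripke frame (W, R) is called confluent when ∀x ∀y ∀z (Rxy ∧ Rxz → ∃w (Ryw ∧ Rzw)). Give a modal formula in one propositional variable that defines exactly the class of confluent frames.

◇□ψ → □◇ψ

A defining formula is ◇□ψ → □◇ψ (the .2 axiom).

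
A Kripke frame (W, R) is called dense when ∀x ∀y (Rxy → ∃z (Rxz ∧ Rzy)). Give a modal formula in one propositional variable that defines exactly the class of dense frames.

The condition is density. The C4 schema □□ψ → □ψ defines it.
Suppose □□ψ→□ψ is valid. Take Rxy and set V(ψ)={w : xR²w}. Then □□ψ at x, so □ψ at x, so ψ at y, i.e. ∃z(Rxz∧Rzy).

□□ψ → □ψ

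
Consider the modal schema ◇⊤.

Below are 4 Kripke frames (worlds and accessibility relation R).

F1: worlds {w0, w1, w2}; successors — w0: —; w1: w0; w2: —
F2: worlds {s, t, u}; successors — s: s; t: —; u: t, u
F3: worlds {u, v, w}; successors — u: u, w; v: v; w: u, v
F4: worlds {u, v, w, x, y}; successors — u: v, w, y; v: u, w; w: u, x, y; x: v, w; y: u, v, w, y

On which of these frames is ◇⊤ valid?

F3, F4

This is the axiom for seriality; its first-order frame correspondent is ∀x ∃y Rxy.
F1: fails — world w0 has no successor.
F2: fails — world t has no successor.
F3: holds.
F4: holds.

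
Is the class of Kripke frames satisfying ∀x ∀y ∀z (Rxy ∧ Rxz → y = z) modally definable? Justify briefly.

Yes — defined by ◇q → □q

The condition is partial functionality. A defining modal formula is ◇q → □q.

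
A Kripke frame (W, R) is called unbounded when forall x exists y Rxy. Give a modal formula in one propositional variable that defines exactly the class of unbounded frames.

□r → ◇r

This is seriality; the standard corresponding axiom is D: □r → ◇r.
Suppose □r→◇r is valid. At any x set V(r)=W. Then □r at x, so ◇r at x, so x has a successor.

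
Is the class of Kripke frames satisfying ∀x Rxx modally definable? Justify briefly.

This is a Sahlqvist condition; the T axiom □r → r defines it.

Definable; □r → r defines it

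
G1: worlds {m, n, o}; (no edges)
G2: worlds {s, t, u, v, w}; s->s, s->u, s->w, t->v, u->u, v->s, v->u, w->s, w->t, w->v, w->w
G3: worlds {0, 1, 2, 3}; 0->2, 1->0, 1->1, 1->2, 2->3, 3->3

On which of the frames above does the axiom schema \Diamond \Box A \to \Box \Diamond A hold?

G1

Frame correspondent (Sahlqvist): \forall x \forall y \forall z (Rxy \wedge Rxz \to \exists w (Ryw \wedge Rzw)) — i.e. convergence.
G1: ✓.
G2: fails — Rsw and Rsu but w and u have no common successor.
G3: fails — R10 and R12 but 0 and 2 have no common successor.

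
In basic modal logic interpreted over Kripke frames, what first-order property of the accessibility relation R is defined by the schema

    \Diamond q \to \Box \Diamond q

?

The Euclidean property

Suppose ◇q→□◇q is valid. Take Rxy, Rxz and set V(q)={y}. Then ◇q at x, so □◇q at x, so ◇q at z, so some w with Rzw has q; w=y, i.e. Rzy. By symmetry of the argument, Ryz.
The converse is a direct semantic check.
So the correspondent is the Euclidean property.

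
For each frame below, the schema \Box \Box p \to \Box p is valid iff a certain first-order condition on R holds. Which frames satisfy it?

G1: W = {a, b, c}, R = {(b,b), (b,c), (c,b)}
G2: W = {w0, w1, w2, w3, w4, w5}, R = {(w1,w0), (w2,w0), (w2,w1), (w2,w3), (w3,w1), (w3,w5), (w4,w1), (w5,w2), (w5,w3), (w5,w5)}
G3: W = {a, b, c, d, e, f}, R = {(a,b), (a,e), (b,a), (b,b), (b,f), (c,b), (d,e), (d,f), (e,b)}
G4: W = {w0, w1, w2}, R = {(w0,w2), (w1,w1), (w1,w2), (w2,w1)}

G1

The schema corresponds to density: \forall x \forall y (Rxy \to \exists z (Rxz \wedge Rzy)).
G1: condition met.
G2: fails — Rw1w0 but no z with Rw1z and Rzw0.
G3: fails — Rdf but no z with Rdz and Rzf.
G4: fails — Rw0w2 but no z with Rw0z and Rzw2.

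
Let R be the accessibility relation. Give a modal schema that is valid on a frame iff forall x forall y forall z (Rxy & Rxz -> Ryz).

The condition is the Euclidean property. The 5 schema ◇r → □◇r defines it.
Suppose ◇r→□◇r is valid. Take Rxy, Rxz and set V(r)={y}. Then ◇r at x, so □◇r at x, so ◇r at z, so some w with Rzw has r; w=y, i.e. Rzy. By symmetry of the argument, Ryz.

◇r → □◇r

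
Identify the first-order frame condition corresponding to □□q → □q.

density: ∀x ∀y (Rxy → ∃z (Rxz ∧ Rzy))

Suppose □□q→□q is valid. Take Rxy and set V(q)={w : xR²w}. Then □□q at x, so □q at x, so q at y, i.e. ∃z(Rxz∧Rzy).
Conversely, any frame satisfying ∀x ∀y (Rxy → ∃z (Rxz ∧ Rzy)) validates the schema.
So the correspondent is density.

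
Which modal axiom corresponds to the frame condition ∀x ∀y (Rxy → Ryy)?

□(□s → s)

The condition is shift-reflexivity. The T□ schema □(□s → s) defines it.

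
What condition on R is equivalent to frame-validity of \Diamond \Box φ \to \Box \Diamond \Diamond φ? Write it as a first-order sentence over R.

\forall x \forall y \forall z ((xRy \wedge xRz) \to \exists w (yRw \wedge z R^2 w))

This is a Sahlqvist (Geach-type) schema ◇^1□^1φ → □^1◇^2φ.
Minimal-valuation argument: fix x; take any y with xR^1y and any z with xR^1z. Set V(φ) to the set of worlds R-reachable from y in exactly 1 step. Then □^1φ holds at y, so the antecedent holds at x; validity forces ◇^2φ at z, giving a w with zR^2w and yR^1w.
First-order correspondent: \forall x \forall y \forall z ((xRy \wedge xRz) \to \exists w (yRw \wedge z R^2 w)).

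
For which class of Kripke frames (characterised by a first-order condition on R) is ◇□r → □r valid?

Replacing r by ¬r and contraposing gives the equivalent schema ◇r → □◇r.
Suppose ◇r→□◇r is valid. Take Rxy, Rxz and set V(r)={y}. Then ◇r at x, so □◇r at x, so ◇r at z, so some w with Rzw has r; w=y, i.e. Rzy. By symmetry of the argument, Ryz.

the Euclidean property: ∀x ∀y ∀z (Rxy ∧ Rxz → Ryz)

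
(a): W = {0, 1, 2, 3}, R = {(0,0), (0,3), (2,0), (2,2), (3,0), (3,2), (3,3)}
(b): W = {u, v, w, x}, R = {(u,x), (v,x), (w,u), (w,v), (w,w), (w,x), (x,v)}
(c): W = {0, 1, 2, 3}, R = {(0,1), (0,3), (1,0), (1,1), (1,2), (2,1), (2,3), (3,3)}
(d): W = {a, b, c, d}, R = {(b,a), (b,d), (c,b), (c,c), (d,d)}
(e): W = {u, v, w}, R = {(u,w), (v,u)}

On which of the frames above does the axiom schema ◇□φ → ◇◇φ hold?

(a), (b), (c)

This is the axiom for a generalized confluence (Geach) condition; its first-order frame correspondent is ∀x ∀y (xRy → ∃w (yRw ∧ xR²w)).
(a): condition met.
(b): condition met.
(c): condition met.
(d): fails — bRa but no w with aRw and bR²w.
(e): fails — uRw but no t with wRt and uR²t.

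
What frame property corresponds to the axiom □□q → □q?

density: ∀x ∀y (Rxy → ∃z (Rxz ∧ Rzy))

Suppose □□q→□q is valid. Take Rxy and set V(q)={w : xR²w}. Then □□q at x, so □q at x, so q at y, i.e. ∃z(Rxz∧Rzy).
Conversely, any frame satisfying ∀x ∀y (Rxy → ∃z (Rxz ∧ Rzy)) validates the schema.
So the correspondent is density.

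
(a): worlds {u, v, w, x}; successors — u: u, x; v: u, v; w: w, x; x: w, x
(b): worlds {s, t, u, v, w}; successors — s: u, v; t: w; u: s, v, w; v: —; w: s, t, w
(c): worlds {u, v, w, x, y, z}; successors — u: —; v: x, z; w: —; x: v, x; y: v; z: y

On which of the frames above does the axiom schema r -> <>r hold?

(a)

Frame correspondent (Sahlqvist): forall x exists w (x = w & xRw) — i.e. a generalized confluence (Geach) condition.
(a): holds.
(b): fails — at s but no w* with s=w* and sRw*.
(c): fails — at u but no t with u=t and uRt.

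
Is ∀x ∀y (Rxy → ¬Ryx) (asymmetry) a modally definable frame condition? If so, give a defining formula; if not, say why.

No — not modally definable

If a class were modally definable it would be closed under surjective bounded morphisms (Goldblatt–Thomason).
The 4-cycle (worlds s,t,u,v with s→t→u→v→s) is asymmetric. Mapping every world to a single reflexive point • is a surjective bounded morphism, and the reflexive point is not asymmetric (R•• but asymmetry requires ¬R••).
So the class is not modally definable.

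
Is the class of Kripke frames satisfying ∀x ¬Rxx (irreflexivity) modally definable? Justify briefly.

If a class were modally definable it would be closed under surjective bounded morphisms (Goldblatt–Thomason).
The 2-cycle (worlds a,b with a→b→a) is irreflexive, and the map sending every world to a single reflexive point • is a surjective bounded morphism (forth: every edge maps to (•,•); back: every world has a successor). So any modal formula valid on the 2-cycle is also valid on the reflexive point, which is not irreflexive.
So no modal formula (or set of formulas) defines exactly the irreflexive frames.

No — not modally definable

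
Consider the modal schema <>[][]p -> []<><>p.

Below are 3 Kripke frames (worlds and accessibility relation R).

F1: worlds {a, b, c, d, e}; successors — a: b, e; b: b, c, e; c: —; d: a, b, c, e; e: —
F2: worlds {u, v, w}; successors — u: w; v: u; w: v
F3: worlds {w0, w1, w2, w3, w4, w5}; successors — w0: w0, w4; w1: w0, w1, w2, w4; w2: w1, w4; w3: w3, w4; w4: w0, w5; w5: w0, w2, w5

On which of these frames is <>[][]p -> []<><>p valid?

F2, F3

Frame correspondent (Sahlqvist): forall x forall y forall z ((xRy & xRz) -> exists w (y R^2 w & z R^2 w)) — i.e. a generalized confluence (Geach) condition.
F1: fails — aRb, aRe but no w with bR²w and eR²w.
F2: holds.
F3: holds.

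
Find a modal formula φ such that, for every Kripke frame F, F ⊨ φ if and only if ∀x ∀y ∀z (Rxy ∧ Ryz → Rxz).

□ψ → □□ψ

The condition is transitivity. The 4 schema □ψ → □□ψ defines it.
Suppose □ψ→□□ψ is valid. Take Rxy, Ryz and set V(ψ)={w : Rxw}. Then □ψ at x, so □□ψ at x, so □ψ at y, so ψ at z, i.e. Rxz.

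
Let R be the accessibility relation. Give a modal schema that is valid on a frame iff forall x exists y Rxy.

□r → ◇r

This is seriality; the standard corresponding axiom is D: □r → ◇r.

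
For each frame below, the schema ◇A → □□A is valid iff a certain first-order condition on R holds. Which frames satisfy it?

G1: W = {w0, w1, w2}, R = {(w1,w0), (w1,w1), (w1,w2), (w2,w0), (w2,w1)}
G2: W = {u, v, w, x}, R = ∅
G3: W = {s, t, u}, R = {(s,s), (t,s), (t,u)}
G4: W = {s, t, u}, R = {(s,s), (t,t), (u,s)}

G2, G4

The schema corresponds to a generalized confluence (Geach) condition: ∀x ∀y ∀z ((xRy ∧ xR²z) → ∃w (y = w ∧ z = w)).
G1: fails — w1Rw0, w1R²w1 but w0 ≠ w1.
G2: holds.
G3: fails — tRu, tR²s but u ≠ s.
G4: holds.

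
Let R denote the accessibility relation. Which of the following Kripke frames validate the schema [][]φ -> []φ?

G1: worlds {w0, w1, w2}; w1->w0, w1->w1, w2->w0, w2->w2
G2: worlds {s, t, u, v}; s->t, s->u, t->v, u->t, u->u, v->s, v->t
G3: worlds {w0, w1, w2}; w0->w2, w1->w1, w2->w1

G1

This is the axiom for density; its first-order frame correspondent is forall x forall y (Rxy -> exists z (Rxz & Rzy)).
G1: holds.
G2: fails — Rtv but no z with Rtz and Rzv.
G3: fails — Rw0w2 but no z with Rw0z and Rzw2.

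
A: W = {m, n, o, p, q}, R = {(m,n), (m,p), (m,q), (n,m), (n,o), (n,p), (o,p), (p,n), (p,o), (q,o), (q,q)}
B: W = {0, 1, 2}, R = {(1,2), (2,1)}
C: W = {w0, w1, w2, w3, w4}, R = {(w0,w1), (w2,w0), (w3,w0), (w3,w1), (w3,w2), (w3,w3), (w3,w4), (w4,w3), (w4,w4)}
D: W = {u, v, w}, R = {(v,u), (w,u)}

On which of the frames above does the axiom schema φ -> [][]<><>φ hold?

This is the axiom for a generalized confluence (Geach) condition; its first-order frame correspondent is forall x forall z (x R^2 z -> exists w (x = w & z R^2 w)).
A: fails — mR²n but no w with m=w and nR²w.
B: holds.
C: fails — w2R²w1 but no w with w2=w and w1R²w.
D: holds.
Valid on: B, D.

B, D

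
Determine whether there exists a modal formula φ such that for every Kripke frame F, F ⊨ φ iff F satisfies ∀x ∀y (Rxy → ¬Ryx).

Any modally definable frame class is closed under surjective bounded morphisms.
The 4-cycle (worlds a,b,c,d with a→b→c→d→a) is asymmetric. Mapping every world to a single reflexive point • is a surjective bounded morphism, and the reflexive point is not asymmetric (R•• but asymmetry requires ¬R••).
So no modal formula (or set of formulas) defines exactly the asymmetric frames.

No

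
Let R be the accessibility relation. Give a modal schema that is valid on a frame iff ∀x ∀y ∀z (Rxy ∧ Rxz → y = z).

◇r → □r

A defining formula is ◇r → □r (the CD axiom).
Suppose ◇r→□r is valid. Take Rxy, Rxz and set V(r)={y}. Then ◇r at x, so □r at x, so r at z, i.e. z=y.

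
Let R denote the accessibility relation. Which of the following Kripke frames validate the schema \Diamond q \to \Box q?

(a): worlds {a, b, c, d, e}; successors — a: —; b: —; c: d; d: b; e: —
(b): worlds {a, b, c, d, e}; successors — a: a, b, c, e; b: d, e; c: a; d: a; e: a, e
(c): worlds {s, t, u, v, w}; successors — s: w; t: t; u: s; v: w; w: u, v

Frame correspondent (Sahlqvist): \forall x \forall y \forall z (Rxy \wedge Rxz \to y = z) — i.e. partial functionality.
(a): holds.
(b): fails — a sees both a and b.
(c): fails — w sees both u and v.

(a)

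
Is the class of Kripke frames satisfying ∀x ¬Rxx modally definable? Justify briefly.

If a class were modally definable it would be closed under surjective bounded morphisms (Goldblatt–Thomason).
The 2-cycle (worlds w0,w1 with w0→w1→w0) is irreflexive, and the map sending every world to a single reflexive point • is a surjective bounded morphism (forth: every edge maps to (•,•); back: every world has a successor). So any modal formula valid on the 2-cycle is also valid on the reflexive point, which is not irreflexive.
So no modal formula (or set of formulas) defines exactly the irreflexive frames.

No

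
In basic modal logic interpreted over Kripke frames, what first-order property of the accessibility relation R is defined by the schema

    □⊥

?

□⊥ is valid iff no world has any successor (otherwise □⊥ fails at any world with one).

Emptiness of R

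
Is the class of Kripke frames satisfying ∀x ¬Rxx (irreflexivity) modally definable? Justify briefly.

Not definable by any modal formula

Any modally definable frame class is closed under surjective bounded morphisms.
The 2-cycle (worlds 0,1 with 0→1→0) is irreflexive, and the map sending every world to a single reflexive point • is a surjective bounded morphism (forth: every edge maps to (•,•); back: every world has a successor). So any modal formula valid on the 2-cycle is also valid on the reflexive point, which is not irreflexive.
So the class is not modally definable.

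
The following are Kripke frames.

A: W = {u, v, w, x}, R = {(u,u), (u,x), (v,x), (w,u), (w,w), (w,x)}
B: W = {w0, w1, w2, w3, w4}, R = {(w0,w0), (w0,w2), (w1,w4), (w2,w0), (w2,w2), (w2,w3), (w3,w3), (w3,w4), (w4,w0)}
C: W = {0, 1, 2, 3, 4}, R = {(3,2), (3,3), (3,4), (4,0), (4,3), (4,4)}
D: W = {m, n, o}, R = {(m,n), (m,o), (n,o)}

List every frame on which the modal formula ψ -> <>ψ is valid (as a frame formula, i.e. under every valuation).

The schema corresponds to reflexivity: forall x Rxx.
A: fails — world v does not see itself.
B: fails — world w1 does not see itself.
C: fails — world 0 does not see itself.
D: fails — world m does not see itself.

none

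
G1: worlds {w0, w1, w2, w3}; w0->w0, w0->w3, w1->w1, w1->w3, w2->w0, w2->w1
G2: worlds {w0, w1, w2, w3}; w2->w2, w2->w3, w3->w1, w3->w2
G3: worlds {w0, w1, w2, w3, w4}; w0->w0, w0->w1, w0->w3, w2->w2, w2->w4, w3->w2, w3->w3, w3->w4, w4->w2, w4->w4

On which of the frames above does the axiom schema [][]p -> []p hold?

G1, G3

Frame correspondent (Sahlqvist): forall x forall y (Rxy -> exists z (Rxz & Rzy)) — i.e. density.
G1: satisfies the condition.
G2: fails — Rw3w1 but no z with Rw3z and Rzw1.
G3: satisfies the condition.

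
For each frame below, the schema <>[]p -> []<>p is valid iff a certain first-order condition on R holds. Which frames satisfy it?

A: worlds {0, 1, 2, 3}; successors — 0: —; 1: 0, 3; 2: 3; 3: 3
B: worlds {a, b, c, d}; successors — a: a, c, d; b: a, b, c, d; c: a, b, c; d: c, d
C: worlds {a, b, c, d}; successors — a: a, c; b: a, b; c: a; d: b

Frame correspondent (Sahlqvist): forall x forall y forall z (Rxy & Rxz -> exists w (Ryw & Rzw)) — i.e. convergence.
A: fails — R10 and R10 but 0 and 0 have no common successor.
B: condition met.
C: condition met.
Valid on: B, C.

B, C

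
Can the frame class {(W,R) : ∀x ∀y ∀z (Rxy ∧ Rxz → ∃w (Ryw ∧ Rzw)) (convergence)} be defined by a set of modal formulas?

Yes — defined by ◇□p → □◇p

The condition is convergence. A defining modal formula is ◇□p → □◇p.
Suppose ◇□p→□◇p is valid. Take Rxy, Rxz and set V(p)={w : Ryw}. Then □p at y so ◇□p at x, so □◇p at x, so ◇p at z, giving w with Rzw and Ryw.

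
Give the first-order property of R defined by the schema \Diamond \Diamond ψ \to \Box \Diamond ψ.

This is a Sahlqvist (Geach-type) schema ◇^2□^0ψ → □^1◇^1ψ.
Minimal-valuation argument: fix x; take any y with xR^2y and any z with xR^1z. Set V(ψ) to the set of worlds R-reachable from y in exactly 0 steps. Then □^0ψ holds at y, so the antecedent holds at x; validity forces ◇^1ψ at z, giving a w with zR^1w and yR^0w.
First-order correspondent: \forall x \forall y \forall z ((x R^2 y \wedge xRz) \to \exists w (y = w \wedge zRw)).

\forall x \forall y \forall z ((x R^2 y \wedge xRz) \to \exists w (y = w \wedge zRw))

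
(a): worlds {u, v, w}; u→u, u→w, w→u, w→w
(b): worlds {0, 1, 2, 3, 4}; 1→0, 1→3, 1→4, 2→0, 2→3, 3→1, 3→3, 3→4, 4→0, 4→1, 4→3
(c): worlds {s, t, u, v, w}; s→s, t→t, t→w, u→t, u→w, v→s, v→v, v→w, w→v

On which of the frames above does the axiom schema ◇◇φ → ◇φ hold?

(a)

Frame correspondent (Sahlqvist): ∀x ∀y ∀z (Rxy ∧ Ryz → Rxz) — i.e. transitivity.
(a): condition met.
(b): fails — R34 and R40 but not R30.
(c): fails — Ruw and Rwv but not Ruv.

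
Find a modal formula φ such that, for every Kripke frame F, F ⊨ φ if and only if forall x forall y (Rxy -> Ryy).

□(□p → p)

The condition is shift-reflexivity. The T□ schema □(□p → p) defines it.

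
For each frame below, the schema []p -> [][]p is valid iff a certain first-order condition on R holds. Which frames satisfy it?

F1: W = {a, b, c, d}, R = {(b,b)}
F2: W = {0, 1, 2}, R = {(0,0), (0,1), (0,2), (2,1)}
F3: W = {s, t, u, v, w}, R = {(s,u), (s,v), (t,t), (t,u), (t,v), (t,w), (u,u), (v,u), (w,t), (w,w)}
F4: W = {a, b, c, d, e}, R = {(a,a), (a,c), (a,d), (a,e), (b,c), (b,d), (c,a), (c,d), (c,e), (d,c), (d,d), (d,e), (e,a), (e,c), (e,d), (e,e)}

This is the axiom for transitivity; its first-order frame correspondent is forall x forall y forall z (Rxy & Ryz -> Rxz).
F1: holds.
F2: holds.
F3: fails — Rwt and Rtv but not Rwv.
F4: fails — Rbc and Rce but not Rbe.
Valid on: F1, F2.

F1, F2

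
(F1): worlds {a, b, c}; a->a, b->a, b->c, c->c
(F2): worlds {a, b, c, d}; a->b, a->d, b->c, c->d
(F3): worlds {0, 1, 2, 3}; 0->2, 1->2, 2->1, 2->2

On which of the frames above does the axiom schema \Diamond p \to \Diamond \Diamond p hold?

Frame correspondent (Sahlqvist): \forall x \forall y (xRy \to \exists w (y = w \wedge x R^2 w)) — i.e. a generalized confluence (Geach) condition.
(F1): condition met.
(F2): fails — aRb but no w with b=w and aR²w.
(F3): condition met.
Valid on: (F1), (F3).

(F1), (F3)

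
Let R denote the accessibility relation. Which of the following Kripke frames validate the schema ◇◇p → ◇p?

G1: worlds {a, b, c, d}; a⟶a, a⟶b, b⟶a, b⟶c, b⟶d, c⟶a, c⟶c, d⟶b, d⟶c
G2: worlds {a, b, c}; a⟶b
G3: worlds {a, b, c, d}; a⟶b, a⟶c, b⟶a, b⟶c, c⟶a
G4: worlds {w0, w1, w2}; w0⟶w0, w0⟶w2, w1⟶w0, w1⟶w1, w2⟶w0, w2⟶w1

The schema corresponds to transitivity: ∀x ∀y ∀z (Rxy ∧ Ryz → Rxz).
G1: fails — Rdc and Rca but not Rda.
G2: condition met.
G3: fails — Rab and Rba but not Raa.
G4: fails — Rw1w0 and Rw0w2 but not Rw1w2.

G2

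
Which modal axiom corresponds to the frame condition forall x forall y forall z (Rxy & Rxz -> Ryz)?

This is the Euclidean property; the standard corresponding axiom is 5: ◇r → □◇r.
Suppose ◇r→□◇r is valid. Take Rxy, Rxz and set V(r)={y}. Then ◇r at x, so □◇r at x, so ◇r at z, so some w with Rzw has r; w=y, i.e. Rzy. By symmetry of the argument, Ryz.

◇r → □◇r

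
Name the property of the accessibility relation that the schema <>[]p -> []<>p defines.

Suppose ◇□p→□◇p is valid. Take Rxy, Rxz and set V(p)={w : Ryw}. Then □p at y so ◇□p at x, so □◇p at x, so ◇p at z, giving w with Rzw and Ryw.

convergence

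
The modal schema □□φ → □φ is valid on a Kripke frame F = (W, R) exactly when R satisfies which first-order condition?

Density

Suppose □□φ→□φ is valid. Take Rxy and set V(φ)={w : xR²w}. Then □□φ at x, so □φ at x, so φ at y, i.e. ∃z(Rxz∧Rzy).
The converse is a direct semantic check.
Frame condition: ∀x ∀y (Rxy → ∃z (Rxz ∧ Rzy)).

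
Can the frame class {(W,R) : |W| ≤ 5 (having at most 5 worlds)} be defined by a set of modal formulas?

Modal frame validity is preserved under disjoint unions.
Any modal formula valid on each of 6 disjoint one-world frames is valid on their disjoint union (validity is preserved under disjoint unions). Each one-world frame has |W|=1≤5, but the union has |W|=6.
So the class is not modally definable.

No — not modally definable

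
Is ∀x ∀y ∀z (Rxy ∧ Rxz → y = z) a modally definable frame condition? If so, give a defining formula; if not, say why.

Yes — defined by ◇q → □q

The condition is partial functionality. A defining modal formula is ◇q → □q.
Suppose ◇q→□q is valid. Take Rxy, Rxz and set V(q)={y}. Then ◇q at x, so □q at x, so q at z, i.e. z=y.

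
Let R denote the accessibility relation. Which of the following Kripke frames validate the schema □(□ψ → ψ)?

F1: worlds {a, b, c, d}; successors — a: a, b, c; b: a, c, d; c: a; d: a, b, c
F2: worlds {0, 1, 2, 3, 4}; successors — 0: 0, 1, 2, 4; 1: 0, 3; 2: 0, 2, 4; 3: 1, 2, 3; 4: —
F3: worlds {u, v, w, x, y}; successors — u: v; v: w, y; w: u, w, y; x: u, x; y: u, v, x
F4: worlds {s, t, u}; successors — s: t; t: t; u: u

This is the axiom for shift-reflexivity; its first-order frame correspondent is ∀x ∀y (Rxy → Ryy).
F1: fails — Rbc but not Rcc.
F2: fails — R31 but not R11.
F3: fails — Ruv but not Rvv.
F4: condition met.

F4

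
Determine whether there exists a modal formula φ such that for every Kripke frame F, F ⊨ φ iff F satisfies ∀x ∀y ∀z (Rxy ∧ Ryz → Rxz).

The condition is transitivity. A defining modal formula is □r → □□r.
Suppose □r→□□r is valid. Take Rxy, Ryz and set V(r)={w : Rxw}. Then □r at x, so □□r at x, so □r at y, so r at z, i.e. Rxz.

Yes — defined by □r → □□r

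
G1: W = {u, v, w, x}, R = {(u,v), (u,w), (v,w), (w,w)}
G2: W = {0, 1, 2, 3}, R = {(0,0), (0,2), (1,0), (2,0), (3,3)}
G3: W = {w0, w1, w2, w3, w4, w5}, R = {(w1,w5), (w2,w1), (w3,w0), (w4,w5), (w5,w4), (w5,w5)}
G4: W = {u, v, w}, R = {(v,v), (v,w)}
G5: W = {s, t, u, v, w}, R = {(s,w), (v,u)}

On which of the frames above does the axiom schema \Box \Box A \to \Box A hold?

G2, G4

The schema corresponds to density: \forall x \forall y (Rxy \to \exists z (Rxz \wedge Rzy)).
G1: fails — Ruv but no z with Ruz and Rzv.
G2: ✓.
G3: fails — Rw3w0 but no z with Rw3z and Rzw0.
G4: ✓.
G5: fails — Rvu but no z with Rvz and Rzu.
Valid on: G2, G4.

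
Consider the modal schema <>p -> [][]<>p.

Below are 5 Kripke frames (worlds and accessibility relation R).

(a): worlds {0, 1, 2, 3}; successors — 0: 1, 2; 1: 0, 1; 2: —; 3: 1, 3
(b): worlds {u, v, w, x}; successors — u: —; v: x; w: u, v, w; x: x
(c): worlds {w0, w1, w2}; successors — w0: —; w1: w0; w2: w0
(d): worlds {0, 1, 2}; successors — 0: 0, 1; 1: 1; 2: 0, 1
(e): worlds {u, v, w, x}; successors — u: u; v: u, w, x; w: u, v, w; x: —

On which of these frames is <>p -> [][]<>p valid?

The schema corresponds to a generalized confluence (Geach) condition: forall x forall y forall z ((xRy & x R^2 z) -> exists w (y = w & zRw)).
(a): fails — 0R2, 0R²1 but no w with 2=w and 1Rw.
(b): fails — wRu, wR²u but no t with u=t and uRt.
(c): holds.
(d): fails — 0R0, 0R²1 but no w with 0=w and 1Rw.
(e): fails — vRw, vR²u but no t with w=t and uRt.

(c)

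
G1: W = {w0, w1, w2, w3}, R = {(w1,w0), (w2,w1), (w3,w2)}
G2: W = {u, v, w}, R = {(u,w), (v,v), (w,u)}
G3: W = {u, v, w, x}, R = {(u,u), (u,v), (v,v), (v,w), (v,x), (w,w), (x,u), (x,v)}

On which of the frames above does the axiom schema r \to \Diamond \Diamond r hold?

G2, G3

Frame correspondent (Sahlqvist): \forall x \exists w (x = w \wedge x R^2 w) — i.e. a generalized confluence (Geach) condition.
G1: fails — at w0 but no w with w0=w and w0R²w.
G2: condition met.
G3: condition met.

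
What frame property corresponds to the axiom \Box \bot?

emptiness of R

□⊥ is valid iff no world has any successor (otherwise □⊥ fails at any world with one).
Conversely, on a frame with emptiness of R the schema holds at every world under every valuation.
So the correspondent is emptiness of R.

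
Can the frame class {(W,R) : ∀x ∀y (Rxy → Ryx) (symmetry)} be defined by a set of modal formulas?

Definable; q → □◇q defines it

Yes: it is symmetry, defined by the B schema q → □◇q.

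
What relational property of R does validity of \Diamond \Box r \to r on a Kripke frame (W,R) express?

This is a form of the B axiom.
Its frame correspondent is symmetry — \forall x \forall y (Rxy \to Ryx).

symmetry: \forall x \forall y (Rxy \to Ryx)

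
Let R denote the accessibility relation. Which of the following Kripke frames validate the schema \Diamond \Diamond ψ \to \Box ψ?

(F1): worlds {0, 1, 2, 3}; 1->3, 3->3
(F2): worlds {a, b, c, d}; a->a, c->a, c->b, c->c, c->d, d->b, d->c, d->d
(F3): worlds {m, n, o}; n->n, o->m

(F1), (F3)

Frame correspondent (Sahlqvist): \forall x \forall y \forall z ((x R^2 y \wedge xRz) \to \exists w (y = w \wedge z = w)) — i.e. a generalized confluence (Geach) condition.
(F1): ✓.
(F2): fails — cR²a, cRb but a ≠ b.
(F3): ✓.
Valid on: (F1), (F3).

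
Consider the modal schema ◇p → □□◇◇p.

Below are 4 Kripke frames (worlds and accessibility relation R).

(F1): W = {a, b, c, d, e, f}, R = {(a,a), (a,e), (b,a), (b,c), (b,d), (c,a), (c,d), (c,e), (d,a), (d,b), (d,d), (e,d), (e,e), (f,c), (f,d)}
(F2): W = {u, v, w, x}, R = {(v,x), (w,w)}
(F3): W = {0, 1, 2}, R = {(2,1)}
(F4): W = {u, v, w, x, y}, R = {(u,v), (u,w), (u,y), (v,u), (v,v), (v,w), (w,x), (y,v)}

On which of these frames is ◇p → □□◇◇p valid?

(F2), (F3)

The schema corresponds to a generalized confluence (Geach) condition: ∀x ∀y ∀z ((xRy ∧ xR²z) → ∃w (y = w ∧ zR²w)).
(F1): fails — bRc, bR²a but no w with c=w and aR²w.
(F2): condition met.
(F3): condition met.
(F4): fails — uRv, uR²w but no t with v=t and wR²t.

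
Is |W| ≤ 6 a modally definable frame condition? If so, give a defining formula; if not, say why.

Not modally definable

Modal frame validity is preserved under disjoint unions.
Any modal formula valid on each of 7 disjoint one-world frames is valid on their disjoint union (validity is preserved under disjoint unions). Each one-world frame has |W|=1≤6, but the union has |W|=7.
Hence having at most 6 worlds is not modally definable.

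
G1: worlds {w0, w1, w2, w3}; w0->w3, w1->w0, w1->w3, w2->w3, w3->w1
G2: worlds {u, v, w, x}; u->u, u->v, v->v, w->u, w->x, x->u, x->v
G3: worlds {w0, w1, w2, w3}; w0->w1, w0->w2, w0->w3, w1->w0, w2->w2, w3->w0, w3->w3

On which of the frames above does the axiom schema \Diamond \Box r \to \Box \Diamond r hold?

G2

Frame correspondent (Sahlqvist): \forall x \forall y \forall z (Rxy \wedge Rxz \to \exists w (Ryw \wedge Rzw)) — i.e. convergence.
G1: fails — Rw1w0 and Rw1w3 but w0 and w3 have no common successor.
G2: satisfies the condition.
G3: fails — Rw0w1 and Rw0w2 but w1 and w2 have no common successor.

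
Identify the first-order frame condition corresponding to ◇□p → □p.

Replacing p by ¬p and contraposing gives the equivalent schema ◇p → □◇p.
Suppose ◇p→□◇p is valid. Take Rxy, Rxz and set V(p)={y}. Then ◇p at x, so □◇p at x, so ◇p at z, so some w with Rzw has p; w=y, i.e. Rzy. By symmetry of the argument, Ryz.
The converse is a direct semantic check.
So the correspondent is the Euclidean property.

The Euclidean property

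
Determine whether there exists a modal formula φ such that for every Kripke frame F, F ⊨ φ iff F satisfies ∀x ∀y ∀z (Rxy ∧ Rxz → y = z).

Yes: it is partial functionality, defined by the CD schema ◇q → □q.

Yes, by ◇q → □q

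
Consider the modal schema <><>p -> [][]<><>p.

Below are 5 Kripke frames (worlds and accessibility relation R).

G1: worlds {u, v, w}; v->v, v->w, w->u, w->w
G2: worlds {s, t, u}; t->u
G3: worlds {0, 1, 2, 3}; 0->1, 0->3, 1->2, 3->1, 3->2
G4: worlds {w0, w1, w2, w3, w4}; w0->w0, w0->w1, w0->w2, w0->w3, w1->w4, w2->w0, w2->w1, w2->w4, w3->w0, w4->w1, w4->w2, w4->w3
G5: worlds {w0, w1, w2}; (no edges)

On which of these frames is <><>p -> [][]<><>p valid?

Frame correspondent (Sahlqvist): forall x forall y forall z ((x R^2 y & x R^2 z) -> exists w (y = w & z R^2 w)) — i.e. a generalized confluence (Geach) condition.
G1: fails — vR²u, vR²u but no t with u=t and uR²t.
G2: condition met.
G3: fails — 0R²1, 0R²1 but no w with 1=w and 1R²w.
G4: fails — w0R²w0, w0R²w1 but no w with w0=w and w1R²w.
G5: condition met.

G2, G5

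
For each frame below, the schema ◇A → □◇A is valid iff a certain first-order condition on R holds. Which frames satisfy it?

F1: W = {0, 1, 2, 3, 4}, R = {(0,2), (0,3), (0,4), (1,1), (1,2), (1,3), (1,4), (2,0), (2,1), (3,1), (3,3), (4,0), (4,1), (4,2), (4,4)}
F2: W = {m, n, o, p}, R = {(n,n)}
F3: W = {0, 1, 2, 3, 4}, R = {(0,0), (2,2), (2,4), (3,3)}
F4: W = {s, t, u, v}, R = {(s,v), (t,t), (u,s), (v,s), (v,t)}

F2

Frame correspondent (Sahlqvist): ∀x ∀y ∀z (Rxy ∧ Rxz → Ryz) — i.e. the Euclidean property.
F1: fails — R02 and R02 but not R22.
F2: holds.
F3: fails — R24 and R22 but not R42.
F4: fails — Rsv and Rsv but not Rvv.
Valid on: F2.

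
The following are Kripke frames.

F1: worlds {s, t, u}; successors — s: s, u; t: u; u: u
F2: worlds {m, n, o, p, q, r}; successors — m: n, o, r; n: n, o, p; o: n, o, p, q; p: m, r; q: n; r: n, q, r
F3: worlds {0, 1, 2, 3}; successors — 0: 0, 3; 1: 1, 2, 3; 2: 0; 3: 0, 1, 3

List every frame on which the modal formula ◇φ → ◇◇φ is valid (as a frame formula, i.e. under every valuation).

F1, F3

Frame correspondent (Sahlqvist): ∀x ∀y (xRy → ∃w (y = w ∧ xR²w)) — i.e. a generalized confluence (Geach) condition.
F1: condition met.
F2: fails — pRm but no w with m=w and pR²w.
F3: condition met.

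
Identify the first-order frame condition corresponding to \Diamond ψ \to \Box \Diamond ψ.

Suppose ◇ψ→□◇ψ is valid. Take Rxy, Rxz and set V(ψ)={y}. Then ◇ψ at x, so □◇ψ at x, so ◇ψ at z, so some w with Rzw has ψ; w=y, i.e. Rzy. By symmetry of the argument, Ryz.
Conversely, on a frame with the Euclidean property the schema holds at every world under every valuation.
Frame condition: \forall x \forall y \forall z (Rxy \wedge Rxz \to Ryz).

the Euclidean property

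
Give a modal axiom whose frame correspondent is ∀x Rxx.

□r → r

This is reflexivity; the standard corresponding axiom is T: □r → r.
Suppose □r→r is valid. At any x set V(r)={w : Rxw}. Then □r holds at x, so r holds at x, i.e. Rxx.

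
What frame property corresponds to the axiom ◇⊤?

seriality: ∀x ∃y Rxy

◇⊤ holds at w iff w has a successor, so frame-validity of ◇⊤ is exactly seriality. Equivalently via □ψ → ◇ψ:
Suppose □ψ→◇ψ is valid. At any x set V(ψ)=W. Then □ψ at x, so ◇ψ at x, so x has a successor.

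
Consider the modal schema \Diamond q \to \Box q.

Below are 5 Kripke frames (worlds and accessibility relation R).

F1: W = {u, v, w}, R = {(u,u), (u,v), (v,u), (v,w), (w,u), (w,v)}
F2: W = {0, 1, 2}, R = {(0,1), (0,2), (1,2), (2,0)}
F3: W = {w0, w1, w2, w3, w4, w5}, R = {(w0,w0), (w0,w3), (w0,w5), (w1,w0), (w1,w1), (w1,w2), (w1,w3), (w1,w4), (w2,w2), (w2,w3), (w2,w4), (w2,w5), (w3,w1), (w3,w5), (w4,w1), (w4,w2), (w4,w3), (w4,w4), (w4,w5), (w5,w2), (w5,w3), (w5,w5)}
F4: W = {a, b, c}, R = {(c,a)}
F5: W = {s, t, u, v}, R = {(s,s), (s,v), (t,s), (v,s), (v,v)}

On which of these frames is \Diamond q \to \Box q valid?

This is the axiom for partial functionality; its first-order frame correspondent is \forall x \forall y \forall z (Rxy \wedge Rxz \to y = z).
F1: fails — u sees both u and v.
F2: fails — 0 sees both 1 and 2.
F3: fails — w0 sees both w0 and w3.
F4: ✓.
F5: fails — s sees both s and v.
Valid on: F4.

F4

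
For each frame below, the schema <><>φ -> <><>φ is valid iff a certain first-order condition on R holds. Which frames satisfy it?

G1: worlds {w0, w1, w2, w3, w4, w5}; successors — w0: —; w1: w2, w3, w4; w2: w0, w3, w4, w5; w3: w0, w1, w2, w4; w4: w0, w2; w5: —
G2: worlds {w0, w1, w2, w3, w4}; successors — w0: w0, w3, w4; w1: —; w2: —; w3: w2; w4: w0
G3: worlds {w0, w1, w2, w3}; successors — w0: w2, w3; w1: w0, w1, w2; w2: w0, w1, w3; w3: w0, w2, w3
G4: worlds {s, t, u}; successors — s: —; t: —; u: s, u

G1, G2, G3, G4

This is the axiom for a generalized confluence (Geach) condition; its first-order frame correspondent is forall x forall y (x R^2 y -> exists w (y = w & x R^2 w)).
G1: satisfies the condition.
G2: satisfies the condition.
G3: satisfies the condition.
G4: satisfies the condition.
Valid on: G1, G2, G3, G4.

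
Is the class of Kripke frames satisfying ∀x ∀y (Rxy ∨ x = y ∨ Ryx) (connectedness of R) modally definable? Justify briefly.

If a class were modally definable it would be closed under disjoint unions (Goldblatt–Thomason).
Take 2 disjoint single-world reflexive frames: each is trivially connected, but their disjoint union has 2 worlds with no edge between distinct components, so it is not connected.
Hence connectedness of R is not modally definable.

No — not modally definable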